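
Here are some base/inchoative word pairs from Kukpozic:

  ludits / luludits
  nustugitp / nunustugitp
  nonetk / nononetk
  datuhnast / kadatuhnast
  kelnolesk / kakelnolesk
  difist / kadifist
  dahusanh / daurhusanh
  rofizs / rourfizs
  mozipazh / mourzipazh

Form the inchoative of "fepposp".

kafepposp

"fepposp" has second-to-last letter 's'. The stems whose second-to-last letter is 's' (datuhnast → kadatuhnast, kelnolesk → kakelnolesk, difist → kadifist) add the prefix ka-.
So fepposp → kafepposp.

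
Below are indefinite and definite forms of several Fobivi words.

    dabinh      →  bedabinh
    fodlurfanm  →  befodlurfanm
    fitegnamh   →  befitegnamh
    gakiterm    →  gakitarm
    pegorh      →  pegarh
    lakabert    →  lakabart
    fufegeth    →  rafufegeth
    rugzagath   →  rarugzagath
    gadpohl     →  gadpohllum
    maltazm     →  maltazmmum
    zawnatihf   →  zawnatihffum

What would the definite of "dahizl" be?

"dahizl" has second-to-last letter 'z'. The one such stem in the data (maltazm → maltazmmum) doubles the final consonant and adds -um (as do gadpohl, zawnatihf), so the same rule applies.
So dahizl → dahizllum.

dahizllum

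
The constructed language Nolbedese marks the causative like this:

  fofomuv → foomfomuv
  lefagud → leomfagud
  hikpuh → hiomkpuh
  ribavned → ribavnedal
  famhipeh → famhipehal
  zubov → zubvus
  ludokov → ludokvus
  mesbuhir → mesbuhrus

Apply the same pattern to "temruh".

lefagud and ribavned both end in -d yet inflect differently (leomfagud, ribavnedal), so the final letter is not what conditions the rule; the last vowel is.
"temruh" has last vowel 'u'. The stems whose last vowel is 'u' (fofomuv → foomfomuv, lefagud → leomfagud, hikpuh → hiomkpuh) insert -om- after the first vowel.
So temruh → teommruh.

teommruh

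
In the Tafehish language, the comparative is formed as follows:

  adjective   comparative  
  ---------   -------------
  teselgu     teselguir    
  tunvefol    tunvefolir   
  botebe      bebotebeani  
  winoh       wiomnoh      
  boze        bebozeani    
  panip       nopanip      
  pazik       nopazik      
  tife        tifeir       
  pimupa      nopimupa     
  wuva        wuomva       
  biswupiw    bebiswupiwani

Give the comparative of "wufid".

wuomfid

"wufid" begins with w-. The stems beginning with w- (wuva → wuomva, winoh → wiomnoh) insert -om- after the first vowel.
So wufid → wuomfid.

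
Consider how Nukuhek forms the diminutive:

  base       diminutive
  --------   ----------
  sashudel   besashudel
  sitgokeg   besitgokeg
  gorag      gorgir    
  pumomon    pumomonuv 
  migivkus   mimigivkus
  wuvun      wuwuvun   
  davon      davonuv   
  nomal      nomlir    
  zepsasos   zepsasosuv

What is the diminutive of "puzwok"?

puzwokuv

nomal and sashudel both end in -l yet inflect differently (nomlir, besashudel), so the final letter is not what conditions the rule; the last vowel is.
"puzwok" has last vowel 'o'. The stems whose last vowel is 'o' (pumomon → pumomonuv, davon → davonuv, zepsasos → zepsasosuv) add -uv.
The other patterns: stems whose last vowel is 'a' delete the last vowel and add -ir; stems whose last vowel is 'u' repeat the first consonant+vowel as a prefix; stems whose last vowel is 'e' add the prefix be-.
So puzwok → puzwokuv.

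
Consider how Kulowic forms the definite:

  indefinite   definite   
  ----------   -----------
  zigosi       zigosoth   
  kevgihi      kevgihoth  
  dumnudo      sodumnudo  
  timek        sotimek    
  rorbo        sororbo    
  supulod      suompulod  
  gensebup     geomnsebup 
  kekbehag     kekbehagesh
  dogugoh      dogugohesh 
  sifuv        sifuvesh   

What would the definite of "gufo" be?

"gufo" ends in -o. The stems ending in -o (dumnudo → sodumnudo, rorbo → sororbo) add the prefix so-.
So gufo → sogufo.

sogufo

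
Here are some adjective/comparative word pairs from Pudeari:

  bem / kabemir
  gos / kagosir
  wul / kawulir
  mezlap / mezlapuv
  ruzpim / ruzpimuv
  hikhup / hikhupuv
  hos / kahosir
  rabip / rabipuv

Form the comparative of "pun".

bem and ruzpim both end in -m yet inflect differently (kabemir, ruzpimuv), so the final letter is not what conditions the rule; the number of vowels is.
"pun" has 1 vowel. The stems with 1 vowel (gos → kagosir, bem → kabemir, hos → kahosir) add ka- … -ir around the stem.
The other pattern: stems with 2 vowels add -uv.
So pun → kapunir.

kapunir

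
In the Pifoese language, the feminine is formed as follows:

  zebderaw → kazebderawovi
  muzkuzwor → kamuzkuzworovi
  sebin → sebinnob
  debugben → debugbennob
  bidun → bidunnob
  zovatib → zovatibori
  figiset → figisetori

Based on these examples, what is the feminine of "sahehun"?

"sahehun" ends in -n. The stems ending in -n (debugben → debugbennob, sebin → sebinnob, bidun → bidunnob) double the final consonant and add -ob.
The other patterns: stems ending in -b or -t add -ori; stems ending in -r or -w add ka- … -ovi around the stem.
So sahehun → sahehunnob.

sahehunnob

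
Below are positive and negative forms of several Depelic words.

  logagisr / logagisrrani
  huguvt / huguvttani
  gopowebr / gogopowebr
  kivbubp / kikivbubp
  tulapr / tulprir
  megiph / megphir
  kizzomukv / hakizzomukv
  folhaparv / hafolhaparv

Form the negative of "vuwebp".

vuvuwebp

logagisr and gopowebr both end in -r yet inflect differently (logagisrrani, gogopowebr), so the final letter is not what conditions the rule; the second-to-last letter is.
"vuwebp" has second-to-last letter 'b'. The stems whose second-to-last letter is 'b' (gopowebr → gogopowebr, kivbubp → kikivbubp) repeat the first consonant+vowel as a prefix.
The other patterns: stems whose second-to-last letter is 's' or 'v' double the final consonant and add -ani; stems whose second-to-last letter is 'p' delete the last vowel and add -ir; stems whose second-to-last letter is 'k' or 'r' add the prefix ha-.
So vuwebp → vuvuwebp.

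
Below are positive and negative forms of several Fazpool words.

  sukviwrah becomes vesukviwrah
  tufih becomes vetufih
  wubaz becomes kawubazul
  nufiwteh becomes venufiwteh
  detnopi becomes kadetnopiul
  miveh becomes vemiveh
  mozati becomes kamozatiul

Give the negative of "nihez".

kanihezul

sukviwrah and wubaz both have last vowel 'a' yet inflect differently (vesukviwrah, kawubazul), so the last vowel is not what conditions the rule; the final letter is.
"nihez" ends in -z. The one such stem in the data (wubaz → kawubazul) adds ka- … -ul around the stem, so the same rule applies.
The other pattern: stems ending in -h add the prefix ve-.
So nihez → kanihezul.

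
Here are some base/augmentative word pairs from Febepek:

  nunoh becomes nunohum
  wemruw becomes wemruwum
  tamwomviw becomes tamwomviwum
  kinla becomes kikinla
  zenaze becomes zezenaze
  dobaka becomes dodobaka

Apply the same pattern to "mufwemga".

mumufwemga

"mufwemga" ends in a vowel. The stems ending in a vowel (kinla → kikinla, zenaze → zezenaze, dobaka → dodobaka) repeat the first consonant+vowel as a prefix.
The other pattern: stems ending in a consonant add -um.
So mufwemga → mumufwemga.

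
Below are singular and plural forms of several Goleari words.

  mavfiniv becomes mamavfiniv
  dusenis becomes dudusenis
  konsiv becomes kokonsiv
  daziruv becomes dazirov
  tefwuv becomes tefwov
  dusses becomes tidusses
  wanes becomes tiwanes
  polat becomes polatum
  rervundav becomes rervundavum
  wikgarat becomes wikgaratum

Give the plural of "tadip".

mavfiniv and daziruv both end in -v yet inflect differently (mamavfiniv, dazirov), so the final letter is not what conditions the rule; the last vowel is.
"tadip" has last vowel 'i'. The stems whose last vowel is 'i' (mavfiniv → mamavfiniv, dusenis → dudusenis, konsiv → kokonsiv) repeat the first consonant+vowel as a prefix.
So tadip → tatadip.

tatadip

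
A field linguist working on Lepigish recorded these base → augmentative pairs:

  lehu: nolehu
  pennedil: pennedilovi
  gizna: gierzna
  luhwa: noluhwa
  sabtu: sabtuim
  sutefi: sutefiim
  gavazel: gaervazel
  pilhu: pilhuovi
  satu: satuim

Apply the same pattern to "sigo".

luhwa and gizna both end in -a yet inflect differently (noluhwa, gierzna), so the final letter is not what conditions the rule; the first letter is.
"sigo" begins with s-. The stems beginning with s- (satu → satuim, sutefi → sutefiim, sabtu → sabtuim) add -im.
The other patterns: stems beginning with l- add the prefix no-; stems beginning with g- insert -er- after the first vowel; stems beginning with p- add -ovi.
So sigo → sigoim.

sigoim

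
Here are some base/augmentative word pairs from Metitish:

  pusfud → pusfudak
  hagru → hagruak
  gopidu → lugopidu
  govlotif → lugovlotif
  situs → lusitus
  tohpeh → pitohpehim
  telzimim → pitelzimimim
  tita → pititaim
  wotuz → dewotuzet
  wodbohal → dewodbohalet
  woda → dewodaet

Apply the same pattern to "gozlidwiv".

lugozlidwiv

hagru and gopidu both end in -u yet inflect differently (hagruak, lugopidu), so the final letter is not what conditions the rule; the first letter is.
"gozlidwiv" begins with g-. The stems beginning with g- (gopidu → lugopidu, govlotif → lugovlotif) add the prefix lu-.
The other patterns: stems beginning with h- or p- add -ak; stems beginning with t- add pi- … -im around the stem; stems beginning with w- add de- … -et around the stem.
So gozlidwiv → lugozlidwiv.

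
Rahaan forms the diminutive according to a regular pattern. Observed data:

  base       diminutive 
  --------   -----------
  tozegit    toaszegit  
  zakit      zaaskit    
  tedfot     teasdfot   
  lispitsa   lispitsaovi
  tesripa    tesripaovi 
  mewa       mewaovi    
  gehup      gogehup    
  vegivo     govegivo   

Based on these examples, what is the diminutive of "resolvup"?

tedfot and vegivo both have last vowel 'o' yet inflect differently (teasdfot, govegivo), so the last vowel is not what conditions the rule; the final letter is.
"resolvup" ends in -p. The one such stem in the data (gehup → gogehup) adds the prefix go-, so the same rule applies.
The other patterns: stems ending in -t insert -as- after the first vowel; stems ending in -a add -ovi.
So resolvup → goresolvup.

goresolvup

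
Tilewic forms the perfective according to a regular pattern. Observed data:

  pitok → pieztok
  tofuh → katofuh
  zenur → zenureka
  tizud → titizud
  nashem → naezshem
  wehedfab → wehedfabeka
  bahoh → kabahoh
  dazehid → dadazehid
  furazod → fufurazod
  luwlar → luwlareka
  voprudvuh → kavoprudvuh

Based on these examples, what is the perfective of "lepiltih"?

voprudvuh and tizud both have last vowel 'u' yet inflect differently (kavoprudvuh, titizud), so the last vowel is not what conditions the rule; the final letter is.
"lepiltih" ends in -h. The stems ending in -h (voprudvuh → kavoprudvuh, tofuh → katofuh, bahoh → kabahoh) add the prefix ka-.
So lepiltih → kalepiltih.

kalepiltih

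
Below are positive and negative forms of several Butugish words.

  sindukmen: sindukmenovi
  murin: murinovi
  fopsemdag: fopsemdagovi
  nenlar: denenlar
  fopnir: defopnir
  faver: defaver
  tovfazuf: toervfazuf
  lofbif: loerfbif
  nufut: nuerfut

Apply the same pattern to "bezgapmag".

bezgapmagovi

fopsemdag and nenlar both have last vowel 'a' yet inflect differently (fopsemdagovi, denenlar), so the last vowel is not what conditions the rule; the final letter is.
"bezgapmag" ends in -g. The one such stem in the data (fopsemdag → fopsemdagovi) adds -ovi, so the same rule applies.
The other patterns: stems ending in -r add the prefix de-; stems ending in -f or -t insert -er- after the first vowel.
So bezgapmag → bezgapmagovi.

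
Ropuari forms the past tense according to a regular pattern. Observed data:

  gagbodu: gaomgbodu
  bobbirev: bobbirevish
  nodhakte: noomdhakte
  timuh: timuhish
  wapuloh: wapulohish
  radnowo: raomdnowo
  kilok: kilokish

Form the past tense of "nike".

radnowo and wapuloh both have last vowel 'o' yet inflect differently (raomdnowo, wapulohish), so the last vowel is not what conditions the rule; whether the stem ends in a vowel or a consonant is.
"nike" ends in a vowel. The stems ending in a vowel (radnowo → raomdnowo, nodhakte → noomdhakte, gagbodu → gaomgbodu) insert -om- after the first vowel.
So nike → niomke.

niomke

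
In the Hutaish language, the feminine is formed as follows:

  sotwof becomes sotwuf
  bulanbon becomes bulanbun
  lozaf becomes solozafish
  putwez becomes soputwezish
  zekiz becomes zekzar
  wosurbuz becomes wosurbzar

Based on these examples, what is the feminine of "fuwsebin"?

fuwsebnar

sotwof and lozaf both end in -f yet inflect differently (sotwuf, solozafish), so the final letter is not what conditions the rule; the last vowel is.
"fuwsebin" has last vowel 'i'. The one such stem in the data (zekiz → zekzar) deletes the last vowel and adds -ar (as does wosurbuz), so the same rule applies.
So fuwsebin → fuwsebnar.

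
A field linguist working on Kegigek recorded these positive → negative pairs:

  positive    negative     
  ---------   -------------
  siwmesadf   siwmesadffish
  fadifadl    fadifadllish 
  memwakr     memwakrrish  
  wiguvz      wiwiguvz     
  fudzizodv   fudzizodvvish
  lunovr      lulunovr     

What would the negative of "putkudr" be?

lunovr and memwakr both end in -r yet inflect differently (lulunovr, memwakrrish), so the final letter is not what conditions the rule; the second-to-last letter is.
"putkudr" has second-to-last letter 'd'. The stems whose second-to-last letter is 'd' (fudzizodv → fudzizodvvish, fadifadl → fadifadllish, siwmesadf → siwmesadffish) double the final consonant and add -ish.
The other pattern: stems whose second-to-last letter is 'v' repeat the first consonant+vowel as a prefix.
So putkudr → putkudrrish.

putkudrrish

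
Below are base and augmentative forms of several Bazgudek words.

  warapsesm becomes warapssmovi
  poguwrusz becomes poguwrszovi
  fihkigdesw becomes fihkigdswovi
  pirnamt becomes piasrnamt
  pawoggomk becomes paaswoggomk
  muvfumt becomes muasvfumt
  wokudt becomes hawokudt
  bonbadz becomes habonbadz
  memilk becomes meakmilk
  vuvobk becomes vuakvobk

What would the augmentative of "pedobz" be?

pirnamt and wokudt both end in -t yet inflect differently (piasrnamt, hawokudt), so the final letter is not what conditions the rule; the second-to-last letter is.
"pedobz" has second-to-last letter 'b'. The one such stem in the data (vuvobk → vuakvobk) inserts -ak- after the first vowel (as does memilk), so the same rule applies.
The other patterns: stems whose second-to-last letter is 's' delete the last vowel and add -ovi; stems whose second-to-last letter is 'm' insert -as- after the first vowel; stems whose second-to-last letter is 'd' add the prefix ha-.
So pedobz → peakdobz.

peakdobz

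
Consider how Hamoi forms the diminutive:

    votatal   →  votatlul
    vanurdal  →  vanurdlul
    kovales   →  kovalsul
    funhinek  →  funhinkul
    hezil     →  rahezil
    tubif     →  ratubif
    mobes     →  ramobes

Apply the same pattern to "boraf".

votatal and hezil both end in -l yet inflect differently (votatlul, rahezil), so the final letter is not what conditions the rule; the number of vowels is.
"boraf" has 2 vowels. The stems with 2 vowels (hezil → rahezil, tubif → ratubif, mobes → ramobes) add the prefix ra-.
The other pattern: stems with 3 vowels delete the last vowel and add -ul.
So boraf → raboraf.

raboraf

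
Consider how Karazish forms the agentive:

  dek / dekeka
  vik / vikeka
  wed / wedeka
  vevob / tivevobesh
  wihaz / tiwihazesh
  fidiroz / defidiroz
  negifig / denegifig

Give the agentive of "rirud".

tirirudesh

"rirud" has 2 vowels. The stems with 2 vowels (vevob → tivevobesh, wihaz → tiwihazesh) add ti- … -esh around the stem.
The other patterns: stems with 1 vowel add -eka; stems with 3 vowels add the prefix de-.
So rirud → tirirudesh.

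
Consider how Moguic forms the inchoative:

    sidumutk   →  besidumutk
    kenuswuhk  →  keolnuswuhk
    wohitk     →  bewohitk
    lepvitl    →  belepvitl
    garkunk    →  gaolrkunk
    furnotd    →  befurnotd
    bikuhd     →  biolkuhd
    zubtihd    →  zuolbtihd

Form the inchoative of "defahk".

sidumutk and kenuswuhk both end in -k yet inflect differently (besidumutk, keolnuswuhk), so the final letter is not what conditions the rule; the second-to-last letter is.
"defahk" has second-to-last letter 'h'. The stems whose second-to-last letter is 'h' (kenuswuhk → keolnuswuhk, bikuhd → biolkuhd, zubtihd → zuolbtihd) insert -ol- after the first vowel.
So defahk → deolfahk.

deolfahk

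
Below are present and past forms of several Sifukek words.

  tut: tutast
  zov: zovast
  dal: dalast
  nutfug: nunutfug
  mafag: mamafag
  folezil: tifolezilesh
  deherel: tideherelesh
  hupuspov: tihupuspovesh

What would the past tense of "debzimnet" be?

dal and folezil both end in -l yet inflect differently (dalast, tifolezilesh), so the final letter is not what conditions the rule; the number of vowels is.
"debzimnet" has 3 vowels. The stems with 3 vowels (folezil → tifolezilesh, deherel → tideherelesh, hupuspov → tihupuspovesh) add ti- … -esh around the stem.
So debzimnet → tidebzimnetesh.

tidebzimnetesh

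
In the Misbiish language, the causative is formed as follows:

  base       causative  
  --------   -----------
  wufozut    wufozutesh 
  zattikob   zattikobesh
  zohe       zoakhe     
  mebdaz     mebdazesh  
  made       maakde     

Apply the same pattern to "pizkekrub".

"pizkekrub" ends in a consonant. The stems ending in a consonant (wufozut → wufozutesh, mebdaz → mebdazesh, zattikob → zattikobesh) add -esh.
The other pattern: stems ending in a vowel insert -ak- after the first vowel.
So pizkekrub → pizkekrubesh.

pizkekrubesh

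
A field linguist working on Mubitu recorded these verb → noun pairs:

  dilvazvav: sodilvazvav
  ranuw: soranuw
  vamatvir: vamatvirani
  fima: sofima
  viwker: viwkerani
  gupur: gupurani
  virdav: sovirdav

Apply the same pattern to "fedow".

sofedow

gupur and ranuw both have last vowel 'u' yet inflect differently (gupurani, soranuw), so the last vowel is not what conditions the rule; the final letter is.
"fedow" ends in -w. The one such stem in the data (ranuw → soranuw) adds the prefix so-, so the same rule applies.
The other pattern: stems ending in -r add -ani.
So fedow → sofedow.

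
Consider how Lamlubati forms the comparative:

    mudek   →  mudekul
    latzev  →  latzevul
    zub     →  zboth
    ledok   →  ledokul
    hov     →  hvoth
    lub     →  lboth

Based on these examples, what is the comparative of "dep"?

"dep" has 1 vowel. The stems with 1 vowel (hov → hvoth, zub → zboth, lub → lboth) delete the last vowel and add -oth.
The other pattern: stems with 2 vowels add -ul.
So dep → dpoth.

dpoth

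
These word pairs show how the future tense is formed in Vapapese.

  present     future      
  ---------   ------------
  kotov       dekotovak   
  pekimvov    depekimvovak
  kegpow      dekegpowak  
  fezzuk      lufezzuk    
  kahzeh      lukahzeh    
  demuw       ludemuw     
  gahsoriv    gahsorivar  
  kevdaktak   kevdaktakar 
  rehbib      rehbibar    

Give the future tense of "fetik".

fetikar

kegpow and demuw both end in -w yet inflect differently (dekegpowak, ludemuw), so the final letter is not what conditions the rule; the last vowel is.
"fetik" has last vowel 'i'. The stems whose last vowel is 'i' (gahsoriv → gahsorivar, rehbib → rehbibar) add -ar.
So fetik → fetikar.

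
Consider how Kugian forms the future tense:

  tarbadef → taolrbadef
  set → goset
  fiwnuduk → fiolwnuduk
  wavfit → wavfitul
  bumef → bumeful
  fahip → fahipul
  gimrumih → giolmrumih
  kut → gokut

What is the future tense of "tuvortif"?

"tuvortif" has 3 vowels. The stems with 3 vowels (tarbadef → taolrbadef, fiwnuduk → fiolwnuduk, gimrumih → giolmrumih) insert -ol- after the first vowel.
So tuvortif → tuolvortif.

tuolvortif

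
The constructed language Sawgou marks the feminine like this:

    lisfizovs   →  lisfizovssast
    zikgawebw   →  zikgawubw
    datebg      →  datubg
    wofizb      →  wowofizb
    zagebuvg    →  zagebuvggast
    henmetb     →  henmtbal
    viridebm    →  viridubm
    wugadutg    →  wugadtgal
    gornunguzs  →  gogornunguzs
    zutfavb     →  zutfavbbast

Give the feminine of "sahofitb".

wugadutg and datebg both end in -g yet inflect differently (wugadtgal, datubg), so the final letter is not what conditions the rule; the second-to-last letter is.
"sahofitb" has second-to-last letter 't'. The stems whose second-to-last letter is 't' (henmetb → henmtbal, wugadutg → wugadtgal) delete the last vowel and add -al.
The other patterns: stems whose second-to-last letter is 'b' change the last vowel to 'u'; stems whose second-to-last letter is 'v' double the final consonant and add -ast; stems whose second-to-last letter is 'z' repeat the first consonant+vowel as a prefix.
So sahofitb → sahoftbal.

sahoftbal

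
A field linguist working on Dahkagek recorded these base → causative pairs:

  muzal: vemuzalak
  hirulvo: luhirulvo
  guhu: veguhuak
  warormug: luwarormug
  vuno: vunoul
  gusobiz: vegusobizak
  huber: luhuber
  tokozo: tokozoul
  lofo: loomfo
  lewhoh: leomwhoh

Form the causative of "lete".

leomte

hirulvo and lofo both end in -o yet inflect differently (luhirulvo, loomfo), so the final letter is not what conditions the rule; the first letter is.
"lete" begins with l-. The stems beginning with l- (lewhoh → leomwhoh, lofo → loomfo) insert -om- after the first vowel.
The other patterns: stems beginning with h- or w- add the prefix lu-; stems beginning with t- or v- add -ul; stems beginning with g- or m- add ve- … -ak around the stem.
So lete → leomte.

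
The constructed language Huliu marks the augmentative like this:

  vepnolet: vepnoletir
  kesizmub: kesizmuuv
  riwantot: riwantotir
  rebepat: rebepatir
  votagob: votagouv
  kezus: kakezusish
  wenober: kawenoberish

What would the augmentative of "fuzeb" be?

fuzeuv

riwantot and votagob both have last vowel 'o' yet inflect differently (riwantotir, votagouv), so the last vowel is not what conditions the rule; the final letter is.
"fuzeb" ends in -b. The stems ending in -b (votagob → votagouv, kesizmub → kesizmuuv) drop the final letter and add -uv.
The other patterns: stems ending in -t add -ir; stems ending in -r or -s add ka- … -ish around the stem.
So fuzeb → fuzeuv.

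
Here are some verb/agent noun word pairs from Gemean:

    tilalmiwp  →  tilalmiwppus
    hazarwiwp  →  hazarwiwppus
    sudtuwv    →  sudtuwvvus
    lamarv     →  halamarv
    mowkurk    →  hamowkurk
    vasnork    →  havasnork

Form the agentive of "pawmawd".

sudtuwv and lamarv both end in -v yet inflect differently (sudtuwvvus, halamarv), so the final letter is not what conditions the rule; the second-to-last letter is.
"pawmawd" has second-to-last letter 'w'. The stems whose second-to-last letter is 'w' (tilalmiwp → tilalmiwppus, hazarwiwp → hazarwiwppus, sudtuwv → sudtuwvvus) double the final consonant and add -us.
The other pattern: stems whose second-to-last letter is 'r' add the prefix ha-.
So pawmawd → pawmawddus.

pawmawddus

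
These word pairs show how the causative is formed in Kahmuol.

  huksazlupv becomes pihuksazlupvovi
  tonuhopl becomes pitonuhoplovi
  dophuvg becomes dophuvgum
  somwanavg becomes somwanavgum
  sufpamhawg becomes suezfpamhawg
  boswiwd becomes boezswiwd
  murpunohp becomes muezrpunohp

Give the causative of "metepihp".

meeztepihp

dophuvg and sufpamhawg both end in -g yet inflect differently (dophuvgum, suezfpamhawg), so the final letter is not what conditions the rule; the second-to-last letter is.
"metepihp" has second-to-last letter 'h'. The one such stem in the data (murpunohp → muezrpunohp) inserts -ez- after the first vowel (as do sufpamhawg, boswiwd), so the same rule applies.
The other patterns: stems whose second-to-last letter is 'p' add pi- … -ovi around the stem; stems whose second-to-last letter is 'v' add -um.
So metepihp → meeztepihp.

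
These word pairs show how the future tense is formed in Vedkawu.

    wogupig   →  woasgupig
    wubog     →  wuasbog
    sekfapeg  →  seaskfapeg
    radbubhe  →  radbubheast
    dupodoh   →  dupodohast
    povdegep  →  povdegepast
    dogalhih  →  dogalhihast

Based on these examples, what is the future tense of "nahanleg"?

naashanleg

"nahanleg" ends in -g. The stems ending in -g (wogupig → woasgupig, wubog → wuasbog, sekfapeg → seaskfapeg) insert -as- after the first vowel.
So nahanleg → naashanleg.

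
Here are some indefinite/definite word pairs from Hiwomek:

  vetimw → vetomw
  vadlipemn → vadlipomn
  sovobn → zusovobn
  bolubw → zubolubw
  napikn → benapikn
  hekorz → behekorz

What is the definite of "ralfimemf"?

ralfimomf

vadlipemn and sovobn both end in -n yet inflect differently (vadlipomn, zusovobn), so the final letter is not what conditions the rule; the second-to-last letter is.
"ralfimemf" has second-to-last letter 'm'. The stems whose second-to-last letter is 'm' (vetimw → vetomw, vadlipemn → vadlipomn) change the last vowel to 'o'.
The other patterns: stems whose second-to-last letter is 'b' add the prefix zu-; stems whose second-to-last letter is 'k' or 'r' add the prefix be-.
So ralfimemf → ralfimomf.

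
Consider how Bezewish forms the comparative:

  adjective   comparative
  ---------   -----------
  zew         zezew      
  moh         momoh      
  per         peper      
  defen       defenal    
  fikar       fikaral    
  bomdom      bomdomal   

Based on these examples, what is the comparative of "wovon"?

wovonal

"wovon" has 2 vowels. The stems with 2 vowels (fikar → fikaral, defen → defenal, bomdom → bomdomal) add -al.
So wovon → wovonal.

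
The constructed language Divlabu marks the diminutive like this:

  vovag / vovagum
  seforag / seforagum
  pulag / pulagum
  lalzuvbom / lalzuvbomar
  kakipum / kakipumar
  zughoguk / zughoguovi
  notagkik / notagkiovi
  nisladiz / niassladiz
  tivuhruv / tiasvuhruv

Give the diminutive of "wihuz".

kakipum and zughoguk both have last vowel 'u' yet inflect differently (kakipumar, zughoguovi), so the last vowel is not what conditions the rule; the final letter is.
"wihuz" ends in -z. The one such stem in the data (nisladiz → niassladiz) inserts -as- after the first vowel (as does tivuhruv), so the same rule applies.
So wihuz → wiashuz.

wiashuz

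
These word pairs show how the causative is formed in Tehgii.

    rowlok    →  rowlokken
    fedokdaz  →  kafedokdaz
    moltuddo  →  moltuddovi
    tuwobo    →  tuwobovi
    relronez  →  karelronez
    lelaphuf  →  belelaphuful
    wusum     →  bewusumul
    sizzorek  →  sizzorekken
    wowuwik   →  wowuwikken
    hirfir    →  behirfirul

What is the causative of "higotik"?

"higotik" ends in -k. The stems ending in -k (sizzorek → sizzorekken, wowuwik → wowuwikken, rowlok → rowlokken) double the final consonant and add -en.
The other patterns: stems ending in -o drop the final letter and add -ovi; stems ending in -z add the prefix ka-; stems ending in -f, -m or -r add be- … -ul around the stem.
So higotik → higotikken.

higotikken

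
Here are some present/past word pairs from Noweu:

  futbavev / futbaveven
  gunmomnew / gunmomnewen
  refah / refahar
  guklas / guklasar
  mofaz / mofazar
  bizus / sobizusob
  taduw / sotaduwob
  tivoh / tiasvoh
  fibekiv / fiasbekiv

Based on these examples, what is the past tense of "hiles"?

guklas and bizus both end in -s yet inflect differently (guklasar, sobizusob), so the final letter is not what conditions the rule; the last vowel is.
"hiles" has last vowel 'e'. The stems whose last vowel is 'e' (futbavev → futbaveven, gunmomnew → gunmomnewen) add -en.
The other patterns: stems whose last vowel is 'a' add -ar; stems whose last vowel is 'u' add so- … -ob around the stem; stems whose last vowel is 'i' or 'o' insert -as- after the first vowel.
So hiles → hilesen.

hilesen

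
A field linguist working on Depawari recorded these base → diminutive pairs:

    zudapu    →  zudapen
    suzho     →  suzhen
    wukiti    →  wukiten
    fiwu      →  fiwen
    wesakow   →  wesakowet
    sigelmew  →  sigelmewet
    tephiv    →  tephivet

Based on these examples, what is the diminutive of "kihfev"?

suzho and wesakow both have last vowel 'o' yet inflect differently (suzhen, wesakowet), so the last vowel is not what conditions the rule; whether the stem ends in a vowel or a consonant is.
"kihfev" ends in a consonant. The stems ending in a consonant (wesakow → wesakowet, sigelmew → sigelmewet, tephiv → tephivet) add -et.
So kihfev → kihfevet.

kihfevet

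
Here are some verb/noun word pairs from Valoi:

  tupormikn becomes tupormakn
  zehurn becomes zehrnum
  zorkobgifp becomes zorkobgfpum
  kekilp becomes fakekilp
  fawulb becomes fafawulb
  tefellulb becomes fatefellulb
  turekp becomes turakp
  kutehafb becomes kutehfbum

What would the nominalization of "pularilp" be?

fapularilp

kekilp and turekp both end in -p yet inflect differently (fakekilp, turakp), so the final letter is not what conditions the rule; the second-to-last letter is.
"pularilp" has second-to-last letter 'l'. The stems whose second-to-last letter is 'l' (fawulb → fafawulb, kekilp → fakekilp, tefellulb → fatefellulb) add the prefix fa-.
The other patterns: stems whose second-to-last letter is 'k' change the last vowel to 'a'; stems whose second-to-last letter is 'f' or 'r' delete the last vowel and add -um.
So pularilp → fapularilp.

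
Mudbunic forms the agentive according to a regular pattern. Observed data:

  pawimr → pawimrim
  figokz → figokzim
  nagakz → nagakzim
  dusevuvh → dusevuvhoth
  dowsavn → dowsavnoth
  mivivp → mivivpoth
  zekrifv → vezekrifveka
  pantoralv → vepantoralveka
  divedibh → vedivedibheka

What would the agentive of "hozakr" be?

hozakrim

dusevuvh and divedibh both end in -h yet inflect differently (dusevuvhoth, vedivedibheka), so the final letter is not what conditions the rule; the second-to-last letter is.
"hozakr" has second-to-last letter 'k'. The stems whose second-to-last letter is 'k' (figokz → figokzim, nagakz → nagakzim) add -im.
The other patterns: stems whose second-to-last letter is 'v' add -oth; stems whose second-to-last letter is 'b', 'f' or 'l' add ve- … -eka around the stem.
So hozakr → hozakrim.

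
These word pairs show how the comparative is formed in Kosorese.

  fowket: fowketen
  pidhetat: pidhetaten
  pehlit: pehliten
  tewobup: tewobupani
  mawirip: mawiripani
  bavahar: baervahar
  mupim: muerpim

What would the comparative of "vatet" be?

pehlit and mawirip both have last vowel 'i' yet inflect differently (pehliten, mawiripani), so the last vowel is not what conditions the rule; the final letter is.
"vatet" ends in -t. The stems ending in -t (fowket → fowketen, pidhetat → pidhetaten, pehlit → pehliten) add -en.
The other patterns: stems ending in -p add -ani; stems ending in -m or -r insert -er- after the first vowel.
So vatet → vateten.

vateten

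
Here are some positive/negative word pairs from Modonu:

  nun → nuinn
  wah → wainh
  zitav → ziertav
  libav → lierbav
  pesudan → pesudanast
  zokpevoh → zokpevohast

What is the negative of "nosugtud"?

nosugtudast

"nosugtud" has 3 vowels. The stems with 3 vowels (pesudan → pesudanast, zokpevoh → zokpevohast) add -ast.
So nosugtud → nosugtudast.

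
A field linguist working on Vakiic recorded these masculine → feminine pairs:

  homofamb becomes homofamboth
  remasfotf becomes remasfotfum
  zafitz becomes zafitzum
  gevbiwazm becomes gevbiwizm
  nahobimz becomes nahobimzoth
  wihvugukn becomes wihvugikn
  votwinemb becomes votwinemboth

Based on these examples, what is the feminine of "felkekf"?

felkikf

"felkekf" has second-to-last letter 'k'. The one such stem in the data (wihvugukn → wihvugikn) changes the last vowel to 'i' (as does gevbiwazm), so the same rule applies.
So felkekf → felkikf.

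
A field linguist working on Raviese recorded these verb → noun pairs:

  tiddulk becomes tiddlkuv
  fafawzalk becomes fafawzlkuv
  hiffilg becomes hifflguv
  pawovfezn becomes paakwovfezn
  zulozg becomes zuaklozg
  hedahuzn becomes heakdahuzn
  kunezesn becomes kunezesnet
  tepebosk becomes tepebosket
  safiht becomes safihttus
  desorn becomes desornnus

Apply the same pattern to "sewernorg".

"sewernorg" has second-to-last letter 'r'. The one such stem in the data (desorn → desornnus) doubles the final consonant and adds -us (as does safiht), so the same rule applies.
So sewernorg → sewernorggus.

sewernorggus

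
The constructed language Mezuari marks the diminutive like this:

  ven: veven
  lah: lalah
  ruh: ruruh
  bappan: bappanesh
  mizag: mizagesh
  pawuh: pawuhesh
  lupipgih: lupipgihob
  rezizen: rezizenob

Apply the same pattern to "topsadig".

"topsadig" has 3 vowels. The stems with 3 vowels (lupipgih → lupipgihob, rezizen → rezizenob) add -ob.
So topsadig → topsadigob.

topsadigob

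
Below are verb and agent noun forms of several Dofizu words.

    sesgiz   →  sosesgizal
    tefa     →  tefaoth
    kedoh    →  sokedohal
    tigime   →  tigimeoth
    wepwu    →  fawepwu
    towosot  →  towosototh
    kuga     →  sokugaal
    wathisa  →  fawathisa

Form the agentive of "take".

tefa and wathisa both end in -a yet inflect differently (tefaoth, fawathisa), so the final letter is not what conditions the rule; the first letter is.
"take" begins with t-. The stems beginning with t- (tefa → tefaoth, towosot → towosototh, tigime → tigimeoth) add -oth.
The other patterns: stems beginning with w- add the prefix fa-; stems beginning with k- or s- add so- … -al around the stem.
So take → takeoth.

takeoth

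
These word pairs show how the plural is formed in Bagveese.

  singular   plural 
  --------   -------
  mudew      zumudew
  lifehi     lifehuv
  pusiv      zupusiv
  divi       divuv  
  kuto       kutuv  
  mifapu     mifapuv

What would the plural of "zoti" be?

lifehi and pusiv both have last vowel 'i' yet inflect differently (lifehuv, zupusiv), so the last vowel is not what conditions the rule; whether the stem ends in a vowel or a consonant is.
"zoti" ends in a vowel. The stems ending in a vowel (mifapu → mifapuv, lifehi → lifehuv, kuto → kutuv) drop the final letter and add -uv.
So zoti → zotuv.

zotuv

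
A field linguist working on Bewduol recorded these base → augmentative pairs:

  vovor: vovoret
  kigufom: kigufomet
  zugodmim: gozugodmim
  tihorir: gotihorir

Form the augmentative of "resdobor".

resdoboret

kigufom and zugodmim both end in -m yet inflect differently (kigufomet, gozugodmim), so the final letter is not what conditions the rule; the last vowel is.
"resdobor" has last vowel 'o'. The stems whose last vowel is 'o' (vovor → vovoret, kigufom → kigufomet) add -et.
The other pattern: stems whose last vowel is 'i' add the prefix go-.
So resdobor → resdoboret.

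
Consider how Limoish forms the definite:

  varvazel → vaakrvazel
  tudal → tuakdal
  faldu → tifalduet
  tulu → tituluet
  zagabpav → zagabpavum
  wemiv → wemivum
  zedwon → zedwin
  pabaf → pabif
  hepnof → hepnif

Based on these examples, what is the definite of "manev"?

manevum

"manev" ends in -v. The stems ending in -v (zagabpav → zagabpavum, wemiv → wemivum) add -um.
So manev → manevum.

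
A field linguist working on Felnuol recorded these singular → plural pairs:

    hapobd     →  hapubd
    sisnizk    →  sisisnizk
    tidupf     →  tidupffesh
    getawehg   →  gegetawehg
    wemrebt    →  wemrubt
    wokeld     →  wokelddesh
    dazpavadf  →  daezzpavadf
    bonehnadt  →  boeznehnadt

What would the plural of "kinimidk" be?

wemrebt and bonehnadt both end in -t yet inflect differently (wemrubt, boeznehnadt), so the final letter is not what conditions the rule; the second-to-last letter is.
"kinimidk" has second-to-last letter 'd'. The stems whose second-to-last letter is 'd' (bonehnadt → boeznehnadt, dazpavadf → daezzpavadf) insert -ez- after the first vowel.
So kinimidk → kieznimidk.

kieznimidk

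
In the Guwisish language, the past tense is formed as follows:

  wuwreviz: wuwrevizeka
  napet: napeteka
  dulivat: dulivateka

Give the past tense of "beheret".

Every pair shown (wuwreviz → wuwrevizeka, napet → napeteka, dulivat → dulivateka) follows the same rule: add -eka.
So beheret → behereteka.

behereteka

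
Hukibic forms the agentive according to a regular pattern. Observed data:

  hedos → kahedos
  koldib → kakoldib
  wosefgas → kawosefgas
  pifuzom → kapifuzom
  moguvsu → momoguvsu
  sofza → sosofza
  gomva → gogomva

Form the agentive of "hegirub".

wosefgas and sofza both have last vowel 'a' yet inflect differently (kawosefgas, sosofza), so the last vowel is not what conditions the rule; whether the stem ends in a vowel or a consonant is.
"hegirub" ends in a consonant. The stems ending in a consonant (hedos → kahedos, koldib → kakoldib, wosefgas → kawosefgas) add the prefix ka-.
The other pattern: stems ending in a vowel repeat the first consonant+vowel as a prefix.
So hegirub → kahegirub.

kahegirub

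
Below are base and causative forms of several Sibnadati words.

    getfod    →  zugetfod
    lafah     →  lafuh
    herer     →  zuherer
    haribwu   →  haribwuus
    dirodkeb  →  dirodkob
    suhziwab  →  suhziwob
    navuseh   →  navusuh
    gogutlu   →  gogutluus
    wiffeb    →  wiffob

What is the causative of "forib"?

"forib" ends in -b. The stems ending in -b (wiffeb → wiffob, suhziwab → suhziwob, dirodkeb → dirodkob) change the last vowel to 'o'.
The other patterns: stems ending in -h change the last vowel to 'u'; stems ending in -u add -us; stems ending in -d or -r add the prefix zu-.
So forib → forob.

forob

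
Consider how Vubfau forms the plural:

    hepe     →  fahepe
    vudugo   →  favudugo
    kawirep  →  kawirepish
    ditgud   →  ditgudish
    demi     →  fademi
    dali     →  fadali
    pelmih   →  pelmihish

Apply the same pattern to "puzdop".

hepe and kawirep both have last vowel 'e' yet inflect differently (fahepe, kawirepish), so the last vowel is not what conditions the rule; whether the stem ends in a vowel or a consonant is.
"puzdop" ends in a consonant. The stems ending in a consonant (kawirep → kawirepish, ditgud → ditgudish, pelmih → pelmihish) add -ish.
So puzdop → puzdopish.

puzdopish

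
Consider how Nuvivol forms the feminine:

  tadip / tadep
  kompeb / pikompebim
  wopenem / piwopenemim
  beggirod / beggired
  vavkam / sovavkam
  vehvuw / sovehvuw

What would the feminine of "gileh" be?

"gileh" has last vowel 'e'. The stems whose last vowel is 'e' (kompeb → pikompebim, wopenem → piwopenemim) add pi- … -im around the stem.
The other patterns: stems whose last vowel is 'a' or 'u' add the prefix so-; stems whose last vowel is 'i' or 'o' change the last vowel to 'e'.
So gileh → pigilehim.

pigilehim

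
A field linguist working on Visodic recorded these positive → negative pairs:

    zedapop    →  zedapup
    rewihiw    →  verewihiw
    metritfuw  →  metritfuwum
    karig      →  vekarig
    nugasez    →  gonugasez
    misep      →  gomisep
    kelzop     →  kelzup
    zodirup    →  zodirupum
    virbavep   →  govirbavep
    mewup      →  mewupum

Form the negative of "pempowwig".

vepempowwig

rewihiw and metritfuw both end in -w yet inflect differently (verewihiw, metritfuwum), so the final letter is not what conditions the rule; the last vowel is.
"pempowwig" has last vowel 'i'. The stems whose last vowel is 'i' (rewihiw → verewihiw, karig → vekarig) add the prefix ve-.
The other patterns: stems whose last vowel is 'o' change the last vowel to 'u'; stems whose last vowel is 'u' add -um; stems whose last vowel is 'e' add the prefix go-.
So pempowwig → vepempowwig.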